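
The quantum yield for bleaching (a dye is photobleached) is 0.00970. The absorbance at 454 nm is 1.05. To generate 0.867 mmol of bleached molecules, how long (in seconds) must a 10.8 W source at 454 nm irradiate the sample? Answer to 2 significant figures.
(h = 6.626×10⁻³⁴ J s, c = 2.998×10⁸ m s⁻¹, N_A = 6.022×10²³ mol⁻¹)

t ≈ 2400 s

Product: 0.867 mmol = 8.67×10⁻⁴ mol.
Photons that must be absorbed: 8.67×10⁻⁴ / 0.00970 = 0.08938 mol.
Fraction absorbed: 1 − 10^(−1.05) = 0.9109.
Incident photons needed: 0.08938 / 0.9109 = 0.09812 mol.
Photon energy: hc/λ = 4.375×10⁻¹⁹ J; per mole, 2.635×10⁵ J mol⁻¹.
Energy required: 0.09812 × 2.635×10⁵ = 2.585×10⁴ J.
Time: 2.585×10⁴ J / 10.8 W = 2400 s.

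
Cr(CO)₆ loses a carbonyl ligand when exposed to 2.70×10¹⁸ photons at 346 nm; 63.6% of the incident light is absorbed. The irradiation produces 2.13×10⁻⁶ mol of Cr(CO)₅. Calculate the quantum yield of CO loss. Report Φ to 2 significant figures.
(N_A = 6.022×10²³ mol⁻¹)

Φ = 0.75

Moles of photons: 2.70×10¹⁸ / 6.022×10²³ = 4.484×10⁻⁶ mol.
Photons absorbed: 0.636 × 4.484×10⁻⁶ = 2.852×10⁻⁶ mol.
Φ = 2.13×10⁻⁶ mol / 2.852×10⁻⁶ mol photons = 0.75.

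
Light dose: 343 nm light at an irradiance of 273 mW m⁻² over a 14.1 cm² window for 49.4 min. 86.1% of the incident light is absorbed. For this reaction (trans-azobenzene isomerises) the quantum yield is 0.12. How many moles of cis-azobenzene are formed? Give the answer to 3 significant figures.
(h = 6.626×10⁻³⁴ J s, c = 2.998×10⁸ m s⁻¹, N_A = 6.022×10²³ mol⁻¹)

3.38×10⁻⁷ mol

Photon energy at 343 nm: hc/λ = (6.626×10⁻³⁴)(2.998×10⁸)/(343×10⁻⁹) = 5.791×10⁻¹⁹ J.
Energy delivered: (273 mW m⁻²)(14.1×10⁻⁴ m²)(2964 s) = 1.141 J.
Photons incident: 1.141 / 5.791×10⁻¹⁹ = 1.970×10¹⁸, i.e. 1.970×10¹⁸/6.022×10²³ = 3.271×10⁻⁶ mol.
Photons absorbed: 0.861 × 3.271×10⁻⁶ = 2.816×10⁻⁶ mol.
Product: Φ × n_abs = 0.12 × 2.816×10⁻⁶ = 3.379×10⁻⁷ mol.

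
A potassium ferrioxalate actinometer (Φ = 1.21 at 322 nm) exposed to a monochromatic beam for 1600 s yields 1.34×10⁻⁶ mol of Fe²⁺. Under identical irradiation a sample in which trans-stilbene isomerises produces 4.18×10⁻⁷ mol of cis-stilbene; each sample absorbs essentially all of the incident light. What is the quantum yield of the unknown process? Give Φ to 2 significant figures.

Photons absorbed by the actinometer: 1.34×10⁻⁶ / 1.21 = 1.107×10⁻⁶ mol.
Φ(unknown) = 4.18×10⁻⁷ / 1.107×10⁻⁶ = 0.38.

Φ = 0.38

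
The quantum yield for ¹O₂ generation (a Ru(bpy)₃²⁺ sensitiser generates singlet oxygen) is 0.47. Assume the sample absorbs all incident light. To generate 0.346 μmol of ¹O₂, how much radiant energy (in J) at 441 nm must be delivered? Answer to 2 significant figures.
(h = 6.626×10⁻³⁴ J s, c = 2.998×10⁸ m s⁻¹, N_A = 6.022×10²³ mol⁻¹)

0.20 J

Product: 0.346 μmol = 3.46×10⁻⁷ mol.
Photons that must be absorbed: 3.46×10⁻⁷ / 0.47 = 7.362×10⁻⁷ mol.
Photon energy: hc/λ = 4.504×10⁻¹⁹ J; per mole, 2.712×10⁵ J mol⁻¹.
Energy required: 7.362×10⁻⁷ × 2.712×10⁵ = 0.20 J.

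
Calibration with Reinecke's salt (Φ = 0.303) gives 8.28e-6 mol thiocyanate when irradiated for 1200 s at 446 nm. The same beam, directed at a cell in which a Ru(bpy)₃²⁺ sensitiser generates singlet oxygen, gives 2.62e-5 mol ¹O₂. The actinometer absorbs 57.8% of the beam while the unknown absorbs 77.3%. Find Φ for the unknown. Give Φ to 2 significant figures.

Photons absorbed by the actinometer: 8.28e-6 / 0.303 = 2.733e-5 mol.
Incident flux: 2.733e-5 / 0.578 = 4.728e-5 einstein.
Absorbed by unknown: 0.773 × 4.728e-5 = 3.655e-5 mol.
Φ(unknown) = 2.62e-5 / 3.655e-5 = 0.72.

Φ = 0.72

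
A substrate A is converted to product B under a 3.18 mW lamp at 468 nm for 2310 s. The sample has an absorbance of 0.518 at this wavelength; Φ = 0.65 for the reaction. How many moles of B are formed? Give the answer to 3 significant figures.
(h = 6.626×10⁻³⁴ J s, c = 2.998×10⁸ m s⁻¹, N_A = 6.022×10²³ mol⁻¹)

Photon energy at 468 nm: hc/λ = (6.626×10⁻³⁴)(2.998×10⁸)/(468×10⁻⁹) = 4.245×10⁻¹⁹ J.
Energy delivered: (3.18 mW)(2310 s) = 7.346 J.
Photons incident: 7.346 / 4.245×10⁻¹⁹ = 1.731×10¹⁹, i.e. 1.731×10¹⁹/6.022×10²³ = 2.874×10⁻⁵ mol.
Fraction absorbed: 1 − 10^(−0.518) = 0.6966.
Photons absorbed: 0.6966 × 2.874×10⁻⁵ = 2.002×10⁻⁵ mol.
Product: Φ × n_abs = 0.65 × 2.002×10⁻⁵ = 1.301×10⁻⁵ mol.

1.30×10⁻⁵ mol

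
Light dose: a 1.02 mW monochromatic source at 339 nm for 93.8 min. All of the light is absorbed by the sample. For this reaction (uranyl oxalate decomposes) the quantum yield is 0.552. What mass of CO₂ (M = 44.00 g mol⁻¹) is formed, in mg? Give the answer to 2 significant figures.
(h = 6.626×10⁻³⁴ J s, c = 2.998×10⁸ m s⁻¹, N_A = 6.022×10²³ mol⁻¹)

Photon energy at 339 nm: hc/λ = (6.626×10⁻³⁴)(2.998×10⁸)/(339×10⁻⁹) = 5.860×10⁻¹⁹ J.
Energy delivered: (1.02 mW)(5628 s) = 5.741 J.
Photons incident: 5.741 / 5.860×10⁻¹⁹ = 9.797×10¹⁸, i.e. 9.797×10¹⁸/6.022×10²³ = 1.627×10⁻⁵ mol.
Product: Φ × n_abs = 0.552 × 1.627×10⁻⁵ = 8.981×10⁻⁶ mol.
Mass: 8.981×10⁻⁶ × 44.00 = 3.952×10⁻⁴ g = 0.40 mg.

0.40 mg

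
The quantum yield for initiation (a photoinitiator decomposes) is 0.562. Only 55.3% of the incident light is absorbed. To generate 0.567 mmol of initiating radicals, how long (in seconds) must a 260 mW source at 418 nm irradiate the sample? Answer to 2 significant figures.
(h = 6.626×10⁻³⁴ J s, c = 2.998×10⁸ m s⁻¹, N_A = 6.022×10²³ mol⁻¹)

t ≈ 2000 s

Product: 0.567 mmol = 5.67×10⁻⁴ mol.
Photons that must be absorbed: 5.67×10⁻⁴ / 0.562 = 0.001009 mol.
Incident photons needed: 0.001009 / 0.553 = 0.001825 mol.
Photon energy: hc/λ = 4.752×10⁻¹⁹ J; per mole, 2.862×10⁵ J mol⁻¹.
Energy required: 0.001825 × 2.862×10⁵ = 522.3 J.
Time: 522.3 J / 0.26 W = 2000 s.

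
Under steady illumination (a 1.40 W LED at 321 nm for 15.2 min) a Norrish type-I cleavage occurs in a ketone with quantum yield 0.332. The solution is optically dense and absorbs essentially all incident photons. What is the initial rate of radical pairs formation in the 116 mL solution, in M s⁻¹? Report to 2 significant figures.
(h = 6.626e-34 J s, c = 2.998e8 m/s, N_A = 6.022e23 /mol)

1.1e-5 M s⁻¹

Photon energy at 321 nm: hc/λ = (6.626e-34)(2.998e8)/(321e-9) = 6.188e-19 J.
Energy delivered: (1.40 W)(912 s) = 1277 J.
Photons incident: 1277 / 6.188e-19 = 2.064e21, i.e. 2.064e21/6.022e23 = 0.003427 mol.
Product formed: 0.332 × 0.003427 = 0.001138 mol.
Rate: 0.001138 mol / (912 s × 0.116 L) = 1.1e-5 M s⁻¹.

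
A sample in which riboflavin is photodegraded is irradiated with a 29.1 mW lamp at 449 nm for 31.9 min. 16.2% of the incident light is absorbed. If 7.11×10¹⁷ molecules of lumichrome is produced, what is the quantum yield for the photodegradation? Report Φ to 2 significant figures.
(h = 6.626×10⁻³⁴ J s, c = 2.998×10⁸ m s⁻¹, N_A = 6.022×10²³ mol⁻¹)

Product: 7.11×10¹⁷ / 6.022×10²³ = 1.181×10⁻⁶ mol.
Photon energy at 449 nm: hc/λ = (6.626×10⁻³⁴)(2.998×10⁸)/(449×10⁻⁹) = 4.424×10⁻¹⁹ J.
Energy delivered: (29.1 mW)(1914 s) = 55.70 J.
Photons incident: 55.70 / 4.424×10⁻¹⁹ = 1.259×10²⁰, i.e. 1.259×10²⁰/6.022×10²³ = 2.091×10⁻⁴ mol.
Photons absorbed: 0.162 × 2.091×10⁻⁴ = 3.387×10⁻⁵ mol.
Φ = 1.181×10⁻⁶ mol / 3.387×10⁻⁵ mol photons = 0.035.

Φ = 0.035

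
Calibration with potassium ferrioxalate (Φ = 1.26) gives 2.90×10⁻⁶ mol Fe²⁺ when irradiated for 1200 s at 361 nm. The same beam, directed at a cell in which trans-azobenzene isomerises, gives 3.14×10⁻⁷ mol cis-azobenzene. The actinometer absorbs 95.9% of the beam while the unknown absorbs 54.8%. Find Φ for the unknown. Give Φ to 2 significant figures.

Φ = 0.24

Photons absorbed by the actinometer: 2.90×10⁻⁶ / 1.26 = 2.302×10⁻⁶ mol.
Incident flux: 2.302×10⁻⁶ / 0.959 = 2.400×10⁻⁶ einstein.
Absorbed by unknown: 0.548 × 2.400×10⁻⁶ = 1.315×10⁻⁶ mol.
Φ(unknown) = 3.14×10⁻⁷ / 1.315×10⁻⁶ = 0.24.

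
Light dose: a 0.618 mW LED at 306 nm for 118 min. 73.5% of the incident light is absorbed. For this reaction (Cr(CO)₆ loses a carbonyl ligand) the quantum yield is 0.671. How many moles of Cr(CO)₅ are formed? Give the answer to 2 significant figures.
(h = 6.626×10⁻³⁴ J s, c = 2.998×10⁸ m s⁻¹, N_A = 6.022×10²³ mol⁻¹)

Photon energy at 306 nm: hc/λ = (6.626×10⁻³⁴)(2.998×10⁸)/(306×10⁻⁹) = 6.492×10⁻¹⁹ J.
Energy delivered: (0.618 mW)(7080 s) = 4.375 J.
Photons incident: 4.375 / 6.492×10⁻¹⁹ = 6.739×10¹⁸, i.e. 6.739×10¹⁸/6.022×10²³ = 1.119×10⁻⁵ mol.
Photons absorbed: 0.735 × 1.119×10⁻⁵ = 8.225×10⁻⁶ mol.
Product: Φ × n_abs = 0.671 × 8.225×10⁻⁶ = 5.519×10⁻⁶ mol.

5.5×10⁻⁶ mol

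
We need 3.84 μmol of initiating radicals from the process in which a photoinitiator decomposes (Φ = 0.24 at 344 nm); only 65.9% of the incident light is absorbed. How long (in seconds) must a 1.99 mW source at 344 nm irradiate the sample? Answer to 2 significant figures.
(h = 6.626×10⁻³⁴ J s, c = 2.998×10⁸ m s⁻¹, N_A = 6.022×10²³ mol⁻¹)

Product: 3.84 μmol = 3.84×10⁻⁶ mol.
Photons that must be absorbed: 3.84×10⁻⁶ / 0.24 = 1.600×10⁻⁵ mol.
Incident photons needed: 1.600×10⁻⁵ / 0.659 = 2.428×10⁻⁵ mol.
Photon energy: hc/λ = 5.775×10⁻¹⁹ J; per mole, 3.478×10⁵ J mol⁻¹.
Energy required: 2.428×10⁻⁵ × 3.478×10⁵ = 8.445 J.
Time: 8.445 J / 0.00199 W = 4200 s.

t ≈ 4200 s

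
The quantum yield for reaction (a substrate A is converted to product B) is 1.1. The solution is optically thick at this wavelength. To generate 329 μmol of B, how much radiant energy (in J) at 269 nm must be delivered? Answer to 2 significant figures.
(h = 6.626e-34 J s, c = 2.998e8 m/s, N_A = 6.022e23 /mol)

130 J

Product: 329 μmol = 3.29e-4 mol.
Photons that must be absorbed: 3.29e-4 / 1.1 = 2.991e-4 mol.
Photon energy: hc/λ = 7.385e-19 J; per mole, 4.447e5 J mol⁻¹.
Energy required: 2.991e-4 × 4.447e5 = 130 J.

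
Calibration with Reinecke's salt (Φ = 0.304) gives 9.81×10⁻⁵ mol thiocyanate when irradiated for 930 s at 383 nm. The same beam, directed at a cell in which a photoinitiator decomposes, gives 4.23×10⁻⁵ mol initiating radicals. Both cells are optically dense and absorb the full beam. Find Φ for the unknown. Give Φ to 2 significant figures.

Photons absorbed by the actinometer: 9.81×10⁻⁵ / 0.304 = 3.227×10⁻⁴ mol.
Φ(unknown) = 4.23×10⁻⁵ / 3.227×10⁻⁴ = 0.13.

Φ = 0.13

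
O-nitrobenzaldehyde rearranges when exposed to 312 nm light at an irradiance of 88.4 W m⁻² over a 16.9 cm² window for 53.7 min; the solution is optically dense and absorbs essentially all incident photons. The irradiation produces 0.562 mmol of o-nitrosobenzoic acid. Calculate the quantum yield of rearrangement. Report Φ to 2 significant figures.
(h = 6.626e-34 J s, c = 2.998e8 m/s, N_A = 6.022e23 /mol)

Product: 0.562 mmol = 5.62e-4 mol.
Photon energy at 312 nm: hc/λ = (6.626e-34)(2.998e8)/(312e-9) = 6.367e-19 J.
Energy delivered: (88.4 W m⁻²)(16.9e-4 m²)(3222 s) = 481.4 J.
Photons incident: 481.4 / 6.367e-19 = 7.561e20, i.e. 7.561e20/6.022e23 = 0.001256 mol.
Φ = 5.62e-4 mol / 0.001256 mol photons = 0.45.

Φ = 0.45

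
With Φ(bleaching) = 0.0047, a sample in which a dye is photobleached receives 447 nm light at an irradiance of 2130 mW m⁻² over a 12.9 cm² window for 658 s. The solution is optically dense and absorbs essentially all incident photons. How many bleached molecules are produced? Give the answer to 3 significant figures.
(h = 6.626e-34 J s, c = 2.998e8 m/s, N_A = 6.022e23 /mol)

Photon energy at 447 nm: hc/λ = (6.626e-34)(2.998e8)/(447e-9) = 4.444e-19 J.
Energy delivered: (2130 mW m⁻²)(12.9e-4 m²)(658 s) = 1.808 J.
Photons incident: 1.808 / 4.444e-19 = 4.068e18, i.e. 4.068e18/6.022e23 = 6.755e-6 mol.
Product: Φ × n_abs = 0.0047 × 6.755e-6 = 3.175e-8 mol.
As a count: 3.175e-8 × 6.022e23 = 1.91e16.

1.91e16 bleached molecules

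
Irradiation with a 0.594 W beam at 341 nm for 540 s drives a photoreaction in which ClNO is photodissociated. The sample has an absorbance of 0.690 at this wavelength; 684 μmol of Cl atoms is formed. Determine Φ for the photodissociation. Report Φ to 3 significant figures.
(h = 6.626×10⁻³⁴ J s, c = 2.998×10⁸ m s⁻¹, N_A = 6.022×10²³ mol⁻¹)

Φ = 0.940

Product: 684 μmol = 6.84×10⁻⁴ mol.
Photon energy at 341 nm: hc/λ = (6.626×10⁻³⁴)(2.998×10⁸)/(341×10⁻⁹) = 5.825×10⁻¹⁹ J.
Energy delivered: (0.594 W)(540 s) = 320.8 J.
Photons incident: 320.8 / 5.825×10⁻¹⁹ = 5.507×10²⁰, i.e. 5.507×10²⁰/6.022×10²³ = 9.145×10⁻⁴ mol.
Fraction absorbed: 1 − 10^(−0.690) = 0.7958.
Photons absorbed: 0.7958 × 9.145×10⁻⁴ = 7.278×10⁻⁴ mol.
Φ = 6.84×10⁻⁴ mol / 7.278×10⁻⁴ mol photons = 0.940.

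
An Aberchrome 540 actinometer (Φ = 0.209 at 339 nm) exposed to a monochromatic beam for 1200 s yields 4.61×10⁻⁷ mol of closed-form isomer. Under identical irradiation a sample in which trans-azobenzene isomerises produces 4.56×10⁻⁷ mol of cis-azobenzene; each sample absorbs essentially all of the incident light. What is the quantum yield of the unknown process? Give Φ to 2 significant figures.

Φ = 0.21

Photons absorbed by the actinometer: 4.61×10⁻⁷ / 0.209 = 2.206×10⁻⁶ mol.
Φ(unknown) = 4.56×10⁻⁷ / 2.206×10⁻⁶ = 0.21.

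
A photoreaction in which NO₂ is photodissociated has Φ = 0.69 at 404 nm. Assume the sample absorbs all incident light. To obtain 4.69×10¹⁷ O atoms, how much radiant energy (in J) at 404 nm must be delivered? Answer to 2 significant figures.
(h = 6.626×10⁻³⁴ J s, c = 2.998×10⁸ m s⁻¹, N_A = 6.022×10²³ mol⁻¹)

0.33 J

Product: 4.69×10¹⁷ / 6.022×10²³ = 7.788×10⁻⁷ mol.
Photons that must be absorbed: 7.788×10⁻⁷ / 0.69 = 1.129×10⁻⁶ mol.
Photon energy: hc/λ = 4.917×10⁻¹⁹ J; per mole, 2.961×10⁵ J mol⁻¹.
Energy required: 1.129×10⁻⁶ × 2.961×10⁵ = 0.33 J.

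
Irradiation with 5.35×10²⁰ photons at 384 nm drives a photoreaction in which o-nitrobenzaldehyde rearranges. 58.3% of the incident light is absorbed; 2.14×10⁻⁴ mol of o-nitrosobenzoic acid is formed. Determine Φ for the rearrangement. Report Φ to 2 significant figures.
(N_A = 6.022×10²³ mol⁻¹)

Φ = 0.41

Moles of photons: 5.35×10²⁰ / 6.022×10²³ = 8.884×10⁻⁴ mol.
Photons absorbed: 0.583 × 8.884×10⁻⁴ = 5.179×10⁻⁴ mol.
Φ = 2.14×10⁻⁴ mol / 5.179×10⁻⁴ mol photons = 0.41.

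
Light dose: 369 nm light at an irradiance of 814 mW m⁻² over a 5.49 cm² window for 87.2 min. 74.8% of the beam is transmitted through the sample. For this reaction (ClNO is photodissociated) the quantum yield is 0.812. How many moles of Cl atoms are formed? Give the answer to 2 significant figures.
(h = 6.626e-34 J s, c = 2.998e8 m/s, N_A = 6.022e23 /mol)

Photon energy at 369 nm: hc/λ = (6.626e-34)(2.998e8)/(369e-9) = 5.383e-19 J.
Energy delivered: (814 mW m⁻²)(5.49e-4 m²)(5232 s) = 2.338 J.
Photons incident: 2.338 / 5.383e-19 = 4.343e18, i.e. 4.343e18/6.022e23 = 7.212e-6 mol.
Fraction absorbed: 1 − 74.8/100 = 0.2520.
Photons absorbed: 0.2520 × 7.212e-6 = 1.817e-6 mol.
Product: Φ × n_abs = 0.812 × 1.817e-6 = 1.475e-6 mol.

1.5e-6 mol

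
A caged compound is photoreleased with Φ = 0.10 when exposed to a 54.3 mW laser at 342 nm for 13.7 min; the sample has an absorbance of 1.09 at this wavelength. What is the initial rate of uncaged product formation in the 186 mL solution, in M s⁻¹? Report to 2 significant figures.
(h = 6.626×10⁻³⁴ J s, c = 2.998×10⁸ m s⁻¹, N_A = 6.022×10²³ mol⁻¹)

7.7×10⁻⁸ M s⁻¹

Photon energy at 342 nm: hc/λ = (6.626×10⁻³⁴)(2.998×10⁸)/(342×10⁻⁹) = 5.808×10⁻¹⁹ J.
Energy delivered: (54.3 mW)(822 s) = 44.63 J.
Photons incident: 44.63 / 5.808×10⁻¹⁹ = 7.684×10¹⁹, i.e. 7.684×10¹⁹/6.022×10²³ = 1.276×10⁻⁴ mol.
Fraction absorbed: 1 − 10^(−1.09) = 0.9187.
Photons absorbed: 0.9187 × 1.276×10⁻⁴ = 1.172×10⁻⁴ mol.
Product formed: 0.10 × 1.172×10⁻⁴ = 1.172×10⁻⁵ mol.
Rate: 1.172×10⁻⁵ mol / (822 s × 0.186 L) = 7.7×10⁻⁸ M s⁻¹.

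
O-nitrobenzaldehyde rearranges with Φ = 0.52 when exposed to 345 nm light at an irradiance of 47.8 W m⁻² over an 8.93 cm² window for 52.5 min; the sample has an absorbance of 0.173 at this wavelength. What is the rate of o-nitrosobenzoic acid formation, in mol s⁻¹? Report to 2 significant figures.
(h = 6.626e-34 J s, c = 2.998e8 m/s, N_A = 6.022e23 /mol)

2.1e-8 mol s⁻¹

Photon energy at 345 nm: hc/λ = (6.626e-34)(2.998e8)/(345e-9) = 5.758e-19 J.
Energy delivered: (47.8 W m⁻²)(8.93e-4 m²)(3150 s) = 134.5 J.
Photons incident: 134.5 / 5.758e-19 = 2.336e20, i.e. 2.336e20/6.022e23 = 3.879e-4 mol.
Fraction absorbed: 1 − 10^(−0.173) = 0.3286.
Photons absorbed: 0.3286 × 3.879e-4 = 1.275e-4 mol.
Product formed: 0.52 × 1.275e-4 = 6.630e-5 mol.
Rate: 6.630e-5 / 3150 s = 2.1e-8 mol s⁻¹.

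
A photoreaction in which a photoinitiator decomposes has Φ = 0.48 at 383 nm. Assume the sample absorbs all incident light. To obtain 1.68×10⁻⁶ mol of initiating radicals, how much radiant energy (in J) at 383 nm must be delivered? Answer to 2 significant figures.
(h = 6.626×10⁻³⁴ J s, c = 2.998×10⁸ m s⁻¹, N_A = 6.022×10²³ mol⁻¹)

1.1 J

Photons that must be absorbed: 1.68×10⁻⁶ / 0.48 = 3.500×10⁻⁶ mol.
Photon energy: hc/λ = 5.187×10⁻¹⁹ J; per mole, 3.124×10⁵ J mol⁻¹.
Energy required: 3.500×10⁻⁶ × 3.124×10⁵ = 1.1 J.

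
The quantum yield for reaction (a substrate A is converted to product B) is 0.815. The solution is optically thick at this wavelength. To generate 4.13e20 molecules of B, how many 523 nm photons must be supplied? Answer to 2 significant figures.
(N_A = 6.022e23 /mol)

5.1e20 photons

Product: 4.13e20 / 6.022e23 = 6.858e-4 mol.
Photons that must be absorbed: 6.858e-4 / 0.815 = 8.415e-4 mol.
Photon count: 8.415e-4 × 6.022e23 = 5.1e20.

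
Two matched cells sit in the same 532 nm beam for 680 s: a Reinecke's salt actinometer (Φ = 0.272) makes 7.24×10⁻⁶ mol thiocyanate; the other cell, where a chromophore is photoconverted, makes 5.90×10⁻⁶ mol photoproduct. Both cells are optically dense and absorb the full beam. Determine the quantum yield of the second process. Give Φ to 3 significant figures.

Φ = 0.222

Photons absorbed by the actinometer: 7.24×10⁻⁶ / 0.272 = 2.662×10⁻⁵ mol.
Φ(unknown) = 5.90×10⁻⁶ / 2.662×10⁻⁵ = 0.222.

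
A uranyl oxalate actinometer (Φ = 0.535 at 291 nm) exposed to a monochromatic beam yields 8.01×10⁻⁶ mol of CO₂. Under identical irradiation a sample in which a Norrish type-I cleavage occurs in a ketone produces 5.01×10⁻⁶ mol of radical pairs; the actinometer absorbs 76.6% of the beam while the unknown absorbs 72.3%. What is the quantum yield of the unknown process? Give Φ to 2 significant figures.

Φ = 0.35

Photons absorbed by the actinometer: 8.01×10⁻⁶ / 0.535 = 1.497×10⁻⁵ mol.
Incident flux: 1.497×10⁻⁵ / 0.766 = 1.954×10⁻⁵ einstein.
Absorbed by unknown: 0.723 × 1.954×10⁻⁵ = 1.413×10⁻⁵ mol.
Φ(unknown) = 5.01×10⁻⁶ / 1.413×10⁻⁵ = 0.35.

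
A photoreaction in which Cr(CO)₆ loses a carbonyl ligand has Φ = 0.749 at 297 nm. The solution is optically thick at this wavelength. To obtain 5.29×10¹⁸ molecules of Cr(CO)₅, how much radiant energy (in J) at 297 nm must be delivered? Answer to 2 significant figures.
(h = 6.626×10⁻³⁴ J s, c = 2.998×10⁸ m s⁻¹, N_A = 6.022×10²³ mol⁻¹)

4.7 J

Product: 5.29×10¹⁸ / 6.022×10²³ = 8.784×10⁻⁶ mol.
Photons that must be absorbed: 8.784×10⁻⁶ / 0.749 = 1.173×10⁻⁵ mol.
Photon energy: hc/λ = 6.688×10⁻¹⁹ J; per mole, 4.028×10⁵ J mol⁻¹.
Energy required: 1.173×10⁻⁵ × 4.028×10⁵ = 4.7 J.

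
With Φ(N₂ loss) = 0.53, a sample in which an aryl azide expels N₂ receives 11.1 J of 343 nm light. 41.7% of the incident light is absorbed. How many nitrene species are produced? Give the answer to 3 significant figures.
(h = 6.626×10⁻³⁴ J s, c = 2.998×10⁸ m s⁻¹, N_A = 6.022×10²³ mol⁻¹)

4.24×10¹⁸ species

Photon energy at 343 nm: hc/λ = (6.626×10⁻³⁴)(2.998×10⁸)/(343×10⁻⁹) = 5.791×10⁻¹⁹ J.
Photons incident: 11.1 / 5.791×10⁻¹⁹ = 1.917×10¹⁹, i.e. 1.917×10¹⁹/6.022×10²³ = 3.183×10⁻⁵ mol.
Photons absorbed: 0.417 × 3.183×10⁻⁵ = 1.327×10⁻⁵ mol.
Product: Φ × n_abs = 0.53 × 1.327×10⁻⁵ = 7.033×10⁻⁶ mol.
As a count: 7.033×10⁻⁶ × 6.022×10²³ = 4.24×10¹⁸.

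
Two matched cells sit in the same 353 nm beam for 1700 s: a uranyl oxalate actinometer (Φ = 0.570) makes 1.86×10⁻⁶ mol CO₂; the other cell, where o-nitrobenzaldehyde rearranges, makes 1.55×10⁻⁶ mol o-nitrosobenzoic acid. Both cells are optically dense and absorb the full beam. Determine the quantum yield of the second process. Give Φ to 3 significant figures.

Photons absorbed by the actinometer: 1.86×10⁻⁶ / 0.570 = 3.263×10⁻⁶ mol.
Φ(unknown) = 1.55×10⁻⁶ / 3.263×10⁻⁶ = 0.475.

Φ = 0.475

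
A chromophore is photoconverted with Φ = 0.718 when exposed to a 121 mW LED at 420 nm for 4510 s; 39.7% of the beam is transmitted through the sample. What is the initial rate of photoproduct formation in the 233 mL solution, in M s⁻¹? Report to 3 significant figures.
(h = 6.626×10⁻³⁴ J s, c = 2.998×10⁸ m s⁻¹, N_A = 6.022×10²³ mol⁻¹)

Photon energy at 420 nm: hc/λ = (6.626×10⁻³⁴)(2.998×10⁸)/(420×10⁻⁹) = 4.730×10⁻¹⁹ J.
Energy delivered: (121 mW)(4510 s) = 545.7 J.
Photons incident: 545.7 / 4.730×10⁻¹⁹ = 1.154×10²¹, i.e. 1.154×10²¹/6.022×10²³ = 0.001916 mol.
Fraction absorbed: 1 − 39.7/100 = 0.6030.
Photons absorbed: 0.6030 × 0.001916 = 0.001155 mol.
Product formed: 0.718 × 0.001155 = 8.293×10⁻⁴ mol.
Rate: 8.293×10⁻⁴ mol / (4510 s × 0.233 L) = 7.89×10⁻⁷ M s⁻¹.

7.89×10⁻⁷ M s⁻¹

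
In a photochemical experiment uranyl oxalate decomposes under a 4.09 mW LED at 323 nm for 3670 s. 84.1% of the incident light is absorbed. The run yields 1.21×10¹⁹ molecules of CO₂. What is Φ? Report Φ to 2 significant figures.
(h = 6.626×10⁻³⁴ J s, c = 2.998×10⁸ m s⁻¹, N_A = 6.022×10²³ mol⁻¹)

Φ = 0.59

Product: 1.21×10¹⁹ / 6.022×10²³ = 2.009×10⁻⁵ mol.
Photon energy at 323 nm: hc/λ = (6.626×10⁻³⁴)(2.998×10⁸)/(323×10⁻⁹) = 6.150×10⁻¹⁹ J.
Energy delivered: (4.09 mW)(3670 s) = 15.01 J.
Photons incident: 15.01 / 6.150×10⁻¹⁹ = 2.441×10¹⁹, i.e. 2.441×10¹⁹/6.022×10²³ = 4.053×10⁻⁵ mol.
Photons absorbed: 0.841 × 4.053×10⁻⁵ = 3.409×10⁻⁵ mol.
Φ = 2.009×10⁻⁵ mol / 3.409×10⁻⁵ mol photons = 0.59.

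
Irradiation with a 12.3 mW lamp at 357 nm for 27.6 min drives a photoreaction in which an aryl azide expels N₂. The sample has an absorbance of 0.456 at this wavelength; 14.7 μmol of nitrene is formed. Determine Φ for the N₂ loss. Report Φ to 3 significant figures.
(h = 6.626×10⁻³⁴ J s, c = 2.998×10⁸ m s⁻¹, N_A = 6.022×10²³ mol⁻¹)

Φ = 0.372

Product: 14.7 μmol = 1.47×10⁻⁵ mol.
Photon energy at 357 nm: hc/λ = (6.626×10⁻³⁴)(2.998×10⁸)/(357×10⁻⁹) = 5.564×10⁻¹⁹ J.
Energy delivered: (12.3 mW)(1656 s) = 20.37 J.
Photons incident: 20.37 / 5.564×10⁻¹⁹ = 3.661×10¹⁹, i.e. 3.661×10¹⁹/6.022×10²³ = 6.079×10⁻⁵ mol.
Fraction absorbed: 1 − 10^(−0.456) = 0.6501.
Photons absorbed: 0.6501 × 6.079×10⁻⁵ = 3.952×10⁻⁵ mol.
Φ = 1.47×10⁻⁵ mol / 3.952×10⁻⁵ mol photons = 0.372.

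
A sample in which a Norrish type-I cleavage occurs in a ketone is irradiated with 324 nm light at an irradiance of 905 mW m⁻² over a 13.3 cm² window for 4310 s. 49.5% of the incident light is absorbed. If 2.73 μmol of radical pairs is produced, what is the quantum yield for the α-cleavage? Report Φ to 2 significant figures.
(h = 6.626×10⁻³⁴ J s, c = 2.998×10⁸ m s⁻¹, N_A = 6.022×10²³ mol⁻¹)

Φ = 0.39

Product: 2.73 μmol = 2.73×10⁻⁶ mol.
Photon energy at 324 nm: hc/λ = (6.626×10⁻³⁴)(2.998×10⁸)/(324×10⁻⁹) = 6.131×10⁻¹⁹ J.
Energy delivered: (905 mW m⁻²)(13.3×10⁻⁴ m²)(4310 s) = 5.188 J.
Photons incident: 5.188 / 6.131×10⁻¹⁹ = 8.462×10¹⁸, i.e. 8.462×10¹⁸/6.022×10²³ = 1.405×10⁻⁵ mol.
Photons absorbed: 0.495 × 1.405×10⁻⁵ = 6.955×10⁻⁶ mol.
Φ = 2.73×10⁻⁶ mol / 6.955×10⁻⁶ mol photons = 0.39.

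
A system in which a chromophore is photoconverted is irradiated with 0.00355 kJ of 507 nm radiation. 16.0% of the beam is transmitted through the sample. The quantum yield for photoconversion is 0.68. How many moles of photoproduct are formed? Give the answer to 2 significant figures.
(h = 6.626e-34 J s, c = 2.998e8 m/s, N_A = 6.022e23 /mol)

Photon energy at 507 nm: hc/λ = (6.626e-34)(2.998e8)/(507e-9) = 3.918e-19 J.
Incident energy: 0.00355 kJ = 3.55 J.
Photons incident: 3.55 / 3.918e-19 = 9.061e18, i.e. 9.061e18/6.022e23 = 1.505e-5 mol.
Fraction absorbed: 1 − 16.0/100 = 0.8400.
Photons absorbed: 0.8400 × 1.505e-5 = 1.264e-5 mol.
Product: Φ × n_abs = 0.68 × 1.264e-5 = 8.595e-6 mol.

8.6e-6 mol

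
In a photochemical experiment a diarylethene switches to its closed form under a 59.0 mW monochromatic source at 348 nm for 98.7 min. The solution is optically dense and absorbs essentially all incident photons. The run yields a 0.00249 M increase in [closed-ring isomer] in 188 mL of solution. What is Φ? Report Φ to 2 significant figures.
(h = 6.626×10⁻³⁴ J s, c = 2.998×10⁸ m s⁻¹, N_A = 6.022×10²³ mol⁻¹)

Product: (0.00249 M)(0.188 L) = 4.681×10⁻⁴ mol.
Photon energy at 348 nm: hc/λ = (6.626×10⁻³⁴)(2.998×10⁸)/(348×10⁻⁹) = 5.708×10⁻¹⁹ J.
Energy delivered: (59.0 mW)(5922 s) = 349.4 J.
Photons incident: 349.4 / 5.708×10⁻¹⁹ = 6.121×10²⁰, i.e. 6.121×10²⁰/6.022×10²³ = 0.001016 mol.
Φ = 4.681×10⁻⁴ mol / 0.001016 mol photons = 0.46.

Φ = 0.46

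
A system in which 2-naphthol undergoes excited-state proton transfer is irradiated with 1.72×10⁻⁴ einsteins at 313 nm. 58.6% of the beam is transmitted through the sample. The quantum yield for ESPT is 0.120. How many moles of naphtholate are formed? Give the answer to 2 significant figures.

Fraction absorbed: 1 − 58.6/100 = 0.4140.
Photons absorbed: 0.4140 × 1.72×10⁻⁴ = 7.121×10⁻⁵ mol.
Product: Φ × n_abs = 0.120 × 7.121×10⁻⁵ = 8.545×10⁻⁶ mol.

8.5×10⁻⁶ mol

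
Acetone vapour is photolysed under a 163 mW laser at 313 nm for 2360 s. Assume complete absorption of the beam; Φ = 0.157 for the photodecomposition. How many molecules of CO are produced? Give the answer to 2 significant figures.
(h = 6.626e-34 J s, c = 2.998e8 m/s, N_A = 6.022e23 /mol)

Photon energy at 313 nm: hc/λ = (6.626e-34)(2.998e8)/(313e-9) = 6.347e-19 J.
Energy delivered: (163 mW)(2360 s) = 384.7 J.
Photons incident: 384.7 / 6.347e-19 = 6.061e20, i.e. 6.061e20/6.022e23 = 0.001006 mol.
Product: Φ × n_abs = 0.157 × 0.001006 = 1.579e-4 mol.
As a count: 1.579e-4 × 6.022e23 = 9.5e19.

9.5e19 molecules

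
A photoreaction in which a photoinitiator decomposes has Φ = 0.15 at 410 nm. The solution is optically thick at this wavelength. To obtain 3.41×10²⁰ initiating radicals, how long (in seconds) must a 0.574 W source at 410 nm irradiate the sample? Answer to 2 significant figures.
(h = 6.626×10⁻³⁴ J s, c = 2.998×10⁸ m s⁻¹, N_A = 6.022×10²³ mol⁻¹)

Product: 3.41×10²⁰ / 6.022×10²³ = 5.663×10⁻⁴ mol.
Photons that must be absorbed: 5.663×10⁻⁴ / 0.15 = 0.003775 mol.
Photon energy: hc/λ = 4.845×10⁻¹⁹ J; per mole, 2.918×10⁵ J mol⁻¹.
Energy required: 0.003775 × 2.918×10⁵ = 1102 J.
Time: 1102 J / 0.574 W = 1900 s.

t ≈ 1900 s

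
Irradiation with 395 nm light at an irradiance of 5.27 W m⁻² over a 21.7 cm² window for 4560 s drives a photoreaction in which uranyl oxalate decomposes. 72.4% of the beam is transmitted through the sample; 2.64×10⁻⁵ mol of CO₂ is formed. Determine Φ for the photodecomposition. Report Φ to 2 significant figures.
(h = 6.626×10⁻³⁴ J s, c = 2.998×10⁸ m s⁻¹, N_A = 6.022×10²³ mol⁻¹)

Φ = 0.56

Photon energy at 395 nm: hc/λ = (6.626×10⁻³⁴)(2.998×10⁸)/(395×10⁻⁹) = 5.029×10⁻¹⁹ J.
Energy delivered: (5.27 W m⁻²)(21.7×10⁻⁴ m²)(4560 s) = 52.15 J.
Photons incident: 52.15 / 5.029×10⁻¹⁹ = 1.037×10²⁰, i.e. 1.037×10²⁰/6.022×10²³ = 1.722×10⁻⁴ mol.
Fraction absorbed: 1 − 72.4/100 = 0.2760.
Photons absorbed: 0.2760 × 1.722×10⁻⁴ = 4.753×10⁻⁵ mol.
Φ = 2.64×10⁻⁵ mol / 4.753×10⁻⁵ mol photons = 0.56.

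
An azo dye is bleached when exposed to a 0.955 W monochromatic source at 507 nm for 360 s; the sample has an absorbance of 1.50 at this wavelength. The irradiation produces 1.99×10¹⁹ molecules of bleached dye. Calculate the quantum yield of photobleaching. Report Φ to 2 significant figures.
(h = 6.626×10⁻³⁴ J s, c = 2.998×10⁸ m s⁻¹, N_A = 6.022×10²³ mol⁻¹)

Φ = 0.023

Product: 1.99×10¹⁹ / 6.022×10²³ = 3.305×10⁻⁵ mol.
Photon energy at 507 nm: hc/λ = (6.626×10⁻³⁴)(2.998×10⁸)/(507×10⁻⁹) = 3.918×10⁻¹⁹ J.
Energy delivered: (0.955 W)(360 s) = 343.8 J.
Photons incident: 343.8 / 3.918×10⁻¹⁹ = 8.775×10²⁰, i.e. 8.775×10²⁰/6.022×10²³ = 0.001457 mol.
Fraction absorbed: 1 − 10^(−1.50) = 0.9684.
Photons absorbed: 0.9684 × 0.001457 = 0.001411 mol.
Φ = 3.305×10⁻⁵ mol / 0.001411 mol photons = 0.023.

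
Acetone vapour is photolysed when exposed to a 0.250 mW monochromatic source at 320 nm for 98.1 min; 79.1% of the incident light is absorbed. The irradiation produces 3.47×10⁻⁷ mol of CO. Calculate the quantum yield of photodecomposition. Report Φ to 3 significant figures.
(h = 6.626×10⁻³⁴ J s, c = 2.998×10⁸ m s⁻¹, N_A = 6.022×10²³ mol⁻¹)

Φ = 0.111

Photon energy at 320 nm: hc/λ = (6.626×10⁻³⁴)(2.998×10⁸)/(320×10⁻⁹) = 6.208×10⁻¹⁹ J.
Energy delivered: (0.250 mW)(5886 s) = 1.472 J.
Photons incident: 1.472 / 6.208×10⁻¹⁹ = 2.371×10¹⁸, i.e. 2.371×10¹⁸/6.022×10²³ = 3.937×10⁻⁶ mol.
Photons absorbed: 0.791 × 3.937×10⁻⁶ = 3.114×10⁻⁶ mol.
Φ = 3.47×10⁻⁷ mol / 3.114×10⁻⁶ mol photons = 0.111.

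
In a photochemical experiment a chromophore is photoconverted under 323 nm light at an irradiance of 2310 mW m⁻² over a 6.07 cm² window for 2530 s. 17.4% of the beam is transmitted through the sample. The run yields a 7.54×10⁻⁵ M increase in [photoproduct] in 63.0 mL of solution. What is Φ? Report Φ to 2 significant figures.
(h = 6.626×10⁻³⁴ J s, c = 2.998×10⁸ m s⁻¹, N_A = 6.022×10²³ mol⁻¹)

Φ = 0.60

Product: (7.54×10⁻⁵ M)(0.063 L) = 4.750×10⁻⁶ mol.
Photon energy at 323 nm: hc/λ = (6.626×10⁻³⁴)(2.998×10⁸)/(323×10⁻⁹) = 6.150×10⁻¹⁹ J.
Energy delivered: (2310 mW m⁻²)(6.07×10⁻⁴ m²)(2530 s) = 3.547 J.
Photons incident: 3.547 / 6.150×10⁻¹⁹ = 5.767×10¹⁸, i.e. 5.767×10¹⁸/6.022×10²³ = 9.577×10⁻⁶ mol.
Fraction absorbed: 1 − 17.4/100 = 0.8260.
Photons absorbed: 0.8260 × 9.577×10⁻⁶ = 7.911×10⁻⁶ mol.
Φ = 4.750×10⁻⁶ mol / 7.911×10⁻⁶ mol photons = 0.60.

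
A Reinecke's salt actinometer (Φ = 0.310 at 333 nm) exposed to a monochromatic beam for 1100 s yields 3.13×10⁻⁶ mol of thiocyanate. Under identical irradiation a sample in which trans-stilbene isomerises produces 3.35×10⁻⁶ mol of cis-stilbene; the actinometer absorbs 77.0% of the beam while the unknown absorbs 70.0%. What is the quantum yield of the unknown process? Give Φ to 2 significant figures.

Photons absorbed by the actinometer: 3.13×10⁻⁶ / 0.310 = 1.010×10⁻⁵ mol.
Incident flux: 1.010×10⁻⁵ / 0.770 = 1.312×10⁻⁵ einstein.
Absorbed by unknown: 0.700 × 1.312×10⁻⁵ = 9.184×10⁻⁶ mol.
Φ(unknown) = 3.35×10⁻⁶ / 9.184×10⁻⁶ = 0.36.

Φ = 0.36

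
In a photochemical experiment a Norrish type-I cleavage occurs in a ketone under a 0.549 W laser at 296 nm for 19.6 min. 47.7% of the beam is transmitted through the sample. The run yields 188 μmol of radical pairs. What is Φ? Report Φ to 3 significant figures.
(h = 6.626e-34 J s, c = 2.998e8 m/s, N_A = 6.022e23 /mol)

Φ = 0.225

Product: 188 μmol = 1.88e-4 mol.
Photon energy at 296 nm: hc/λ = (6.626e-34)(2.998e8)/(296e-9) = 6.711e-19 J.
Energy delivered: (0.549 W)(1176 s) = 645.6 J.
Photons incident: 645.6 / 6.711e-19 = 9.620e20, i.e. 9.620e20/6.022e23 = 0.001597 mol.
Fraction absorbed: 1 − 47.7/100 = 0.5230.
Photons absorbed: 0.5230 × 0.001597 = 8.352e-4 mol.
Φ = 1.88e-4 mol / 8.352e-4 mol photons = 0.225.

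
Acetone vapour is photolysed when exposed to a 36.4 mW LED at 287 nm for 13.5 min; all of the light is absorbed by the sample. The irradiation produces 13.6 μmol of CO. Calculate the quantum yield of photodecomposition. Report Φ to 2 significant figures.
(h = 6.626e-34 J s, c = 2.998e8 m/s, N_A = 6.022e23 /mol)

Product: 13.6 μmol = 1.36e-5 mol.
Photon energy at 287 nm: hc/λ = (6.626e-34)(2.998e8)/(287e-9) = 6.922e-19 J.
Energy delivered: (36.4 mW)(810 s) = 29.48 J.
Photons incident: 29.48 / 6.922e-19 = 4.259e19, i.e. 4.259e19/6.022e23 = 7.072e-5 mol.
Φ = 1.36e-5 mol / 7.072e-5 mol photons = 0.19.

Φ = 0.19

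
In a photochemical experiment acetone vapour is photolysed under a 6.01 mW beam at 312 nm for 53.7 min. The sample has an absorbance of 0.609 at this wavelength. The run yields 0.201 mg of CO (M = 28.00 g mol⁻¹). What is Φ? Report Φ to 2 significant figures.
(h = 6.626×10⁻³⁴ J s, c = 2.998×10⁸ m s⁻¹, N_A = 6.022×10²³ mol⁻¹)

Product: 0.201 mg / 28.00 g mol⁻¹ = 7.179×10⁻⁶ mol.
Photon energy at 312 nm: hc/λ = (6.626×10⁻³⁴)(2.998×10⁸)/(312×10⁻⁹) = 6.367×10⁻¹⁹ J.
Energy delivered: (6.01 mW)(3222 s) = 19.36 J.
Photons incident: 19.36 / 6.367×10⁻¹⁹ = 3.041×10¹⁹, i.e. 3.041×10¹⁹/6.022×10²³ = 5.050×10⁻⁵ mol.
Fraction absorbed: 1 − 10^(−0.609) = 0.7540.
Photons absorbed: 0.7540 × 5.050×10⁻⁵ = 3.808×10⁻⁵ mol.
Φ = 7.179×10⁻⁶ mol / 3.808×10⁻⁵ mol photons = 0.19.

Φ = 0.19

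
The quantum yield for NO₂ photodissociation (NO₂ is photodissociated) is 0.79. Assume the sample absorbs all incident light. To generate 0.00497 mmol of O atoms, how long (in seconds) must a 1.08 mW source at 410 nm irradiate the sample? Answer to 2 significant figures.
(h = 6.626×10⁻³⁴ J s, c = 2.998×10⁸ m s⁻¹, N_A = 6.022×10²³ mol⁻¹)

t ≈ 1700 s

Product: 0.00497 mmol = 4.97×10⁻⁶ mol.
Photons that must be absorbed: 4.97×10⁻⁶ / 0.79 = 6.291×10⁻⁶ mol.
Photon energy: hc/λ = 4.845×10⁻¹⁹ J; per mole, 2.918×10⁵ J mol⁻¹.
Energy required: 6.291×10⁻⁶ × 2.918×10⁵ = 1.836 J.
Time: 1.836 J / 0.00108 W = 1700 s.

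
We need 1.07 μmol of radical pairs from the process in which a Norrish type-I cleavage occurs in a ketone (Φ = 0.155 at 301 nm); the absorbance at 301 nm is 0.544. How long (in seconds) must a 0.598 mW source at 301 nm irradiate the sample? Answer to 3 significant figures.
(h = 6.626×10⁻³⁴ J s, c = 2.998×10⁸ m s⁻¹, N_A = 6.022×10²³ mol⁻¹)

Product: 1.07 μmol = 1.07×10⁻⁶ mol.
Photons that must be absorbed: 1.07×10⁻⁶ / 0.155 = 6.903×10⁻⁶ mol.
Fraction absorbed: 1 − 10^(−0.544) = 0.7142.
Incident photons needed: 6.903×10⁻⁶ / 0.7142 = 9.665×10⁻⁶ mol.
Photon energy: hc/λ = 6.600×10⁻¹⁹ J; per mole, 3.975×10⁵ J mol⁻¹.
Energy required: 9.665×10⁻⁶ × 3.975×10⁵ = 3.842 J.
Time: 3.842 J / 0.000598 W = 6420 s.

t ≈ 6420 s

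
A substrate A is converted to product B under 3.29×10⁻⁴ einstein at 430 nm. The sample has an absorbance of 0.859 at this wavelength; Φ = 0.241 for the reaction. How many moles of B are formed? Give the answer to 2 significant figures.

Fraction absorbed: 1 − 10^(−0.859) = 0.8616.
Photons absorbed: 0.8616 × 3.29×10⁻⁴ = 2.835×10⁻⁴ mol.
Product: Φ × n_abs = 0.241 × 2.835×10⁻⁴ = 6.832×10⁻⁵ mol.

6.8×10⁻⁵ mol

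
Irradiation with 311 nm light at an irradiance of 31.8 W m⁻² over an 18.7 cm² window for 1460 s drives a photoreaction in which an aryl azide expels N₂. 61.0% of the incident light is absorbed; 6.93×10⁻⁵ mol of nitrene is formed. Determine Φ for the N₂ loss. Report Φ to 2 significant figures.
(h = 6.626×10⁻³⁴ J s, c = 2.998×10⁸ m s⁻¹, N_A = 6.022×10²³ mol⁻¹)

Φ = 0.50

Photon energy at 311 nm: hc/λ = (6.626×10⁻³⁴)(2.998×10⁸)/(311×10⁻⁹) = 6.387×10⁻¹⁹ J.
Energy delivered: (31.8 W m⁻²)(18.7×10⁻⁴ m²)(1460 s) = 86.82 J.
Photons incident: 86.82 / 6.387×10⁻¹⁹ = 1.359×10²⁰, i.e. 1.359×10²⁰/6.022×10²³ = 2.257×10⁻⁴ mol.
Photons absorbed: 0.610 × 2.257×10⁻⁴ = 1.377×10⁻⁴ mol.
Φ = 6.93×10⁻⁵ mol / 1.377×10⁻⁴ mol photons = 0.50.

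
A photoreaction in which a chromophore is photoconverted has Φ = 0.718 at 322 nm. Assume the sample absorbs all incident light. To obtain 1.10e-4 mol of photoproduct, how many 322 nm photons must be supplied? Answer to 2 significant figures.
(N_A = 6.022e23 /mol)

9.2e19 photons

Photons that must be absorbed: 1.10e-4 / 0.718 = 1.532e-4 mol.
Photon count: 1.532e-4 × 6.022e23 = 9.2e19.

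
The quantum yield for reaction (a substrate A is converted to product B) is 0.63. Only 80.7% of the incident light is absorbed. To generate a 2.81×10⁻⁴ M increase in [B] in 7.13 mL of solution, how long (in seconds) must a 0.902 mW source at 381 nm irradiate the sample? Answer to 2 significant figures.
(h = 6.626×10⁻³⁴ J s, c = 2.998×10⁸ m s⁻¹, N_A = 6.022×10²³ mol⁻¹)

Product: (2.81×10⁻⁴ M)(0.00713 L) = 2.004×10⁻⁶ mol.
Photons that must be absorbed: 2.004×10⁻⁶ / 0.63 = 3.181×10⁻⁶ mol.
Incident photons needed: 3.181×10⁻⁶ / 0.807 = 3.942×10⁻⁶ mol.
Photon energy: hc/λ = 5.214×10⁻¹⁹ J; per mole, 3.140×10⁵ J mol⁻¹.
Energy required: 3.942×10⁻⁶ × 3.140×10⁵ = 1.238 J.
Time: 1.238 J / 0.000902 W = 1400 s.

t ≈ 1400 s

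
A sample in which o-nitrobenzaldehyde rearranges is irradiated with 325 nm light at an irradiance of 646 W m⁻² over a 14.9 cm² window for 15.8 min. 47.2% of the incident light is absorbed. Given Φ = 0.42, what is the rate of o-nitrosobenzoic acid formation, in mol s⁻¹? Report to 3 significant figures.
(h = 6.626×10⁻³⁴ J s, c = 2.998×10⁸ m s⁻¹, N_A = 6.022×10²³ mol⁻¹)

Photon energy at 325 nm: hc/λ = (6.626×10⁻³⁴)(2.998×10⁸)/(325×10⁻⁹) = 6.112×10⁻¹⁹ J.
Energy delivered: (646 W m⁻²)(14.9×10⁻⁴ m²)(948 s) = 912.5 J.
Photons incident: 912.5 / 6.112×10⁻¹⁹ = 1.493×10²¹, i.e. 1.493×10²¹/6.022×10²³ = 0.002479 mol.
Photons absorbed: 0.472 × 0.002479 = 0.001170 mol.
Product formed: 0.42 × 0.001170 = 4.914×10⁻⁴ mol.
Rate: 4.914×10⁻⁴ / 948 s = 5.18×10⁻⁷ mol s⁻¹.

5.18×10⁻⁷ mol s⁻¹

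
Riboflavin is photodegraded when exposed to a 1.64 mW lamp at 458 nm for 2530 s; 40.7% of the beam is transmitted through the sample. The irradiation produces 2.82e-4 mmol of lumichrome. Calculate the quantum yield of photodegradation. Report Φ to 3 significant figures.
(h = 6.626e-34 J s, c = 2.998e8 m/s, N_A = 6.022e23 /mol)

Product: 2.82e-4 mmol = 2.82e-7 mol.
Photon energy at 458 nm: hc/λ = (6.626e-34)(2.998e8)/(458e-9) = 4.337e-19 J.
Energy delivered: (1.64 mW)(2530 s) = 4.149 J.
Photons incident: 4.149 / 4.337e-19 = 9.567e18, i.e. 9.567e18/6.022e23 = 1.589e-5 mol.
Fraction absorbed: 1 − 40.7/100 = 0.5930.
Photons absorbed: 0.5930 × 1.589e-5 = 9.423e-6 mol.
Φ = 2.82e-7 mol / 9.423e-6 mol photons = 0.0299.

Φ = 0.0299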